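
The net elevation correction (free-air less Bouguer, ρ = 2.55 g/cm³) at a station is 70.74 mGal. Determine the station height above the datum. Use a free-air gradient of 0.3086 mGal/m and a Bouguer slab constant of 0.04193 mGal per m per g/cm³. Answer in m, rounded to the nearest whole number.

Combined gradient = 0.3086 − 0.04193 × 2.55 = 0.2016785 mGal/m
h = 70.74 / 0.2016785 = 350.76 m

351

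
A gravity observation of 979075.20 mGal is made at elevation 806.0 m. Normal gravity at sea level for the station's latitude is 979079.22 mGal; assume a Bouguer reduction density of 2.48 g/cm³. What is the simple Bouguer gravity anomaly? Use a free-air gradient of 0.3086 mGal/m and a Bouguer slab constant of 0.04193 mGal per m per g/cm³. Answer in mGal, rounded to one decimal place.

160.9

Free-air correction = 0.3086 × 806.0 = 248.73 mGal
Free-air anomaly = 979075.20 − 979079.22 + (248.73) = 244.71 mGal
Bouguer slab correction = 0.04193 × 2.48 × 806.0 = 83.81 mGal
Simple Bouguer anomaly = 244.71 − (83.81) = 160.90 mGal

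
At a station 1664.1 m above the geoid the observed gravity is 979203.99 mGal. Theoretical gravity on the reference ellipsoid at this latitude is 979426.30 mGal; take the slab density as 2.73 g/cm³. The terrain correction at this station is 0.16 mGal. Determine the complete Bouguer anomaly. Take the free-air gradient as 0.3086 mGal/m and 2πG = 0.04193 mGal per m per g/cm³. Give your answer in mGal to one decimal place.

Free-air correction = 0.3086 × 1664.1 = 513.54 mGal
Free-air anomaly = 979203.99 − 979426.30 + (513.54) = 291.23 mGal
Bouguer slab correction = 0.04193 × 2.73 × 1664.1 = 190.49 mGal
Simple Bouguer anomaly = 291.23 − (190.49) = 100.74 mGal
Complete Bouguer anomaly = 100.74 + 0.16 = 100.90 mGal

100.9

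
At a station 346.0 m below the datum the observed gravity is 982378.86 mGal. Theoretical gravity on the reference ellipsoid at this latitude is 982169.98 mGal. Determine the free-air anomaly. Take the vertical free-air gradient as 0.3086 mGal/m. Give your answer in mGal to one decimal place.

Free-air correction = 0.3086 × -346.0 = -106.78 mGal
Free-air anomaly = 982378.86 − 982169.98 + (-106.78) = 102.10 mGal

102.1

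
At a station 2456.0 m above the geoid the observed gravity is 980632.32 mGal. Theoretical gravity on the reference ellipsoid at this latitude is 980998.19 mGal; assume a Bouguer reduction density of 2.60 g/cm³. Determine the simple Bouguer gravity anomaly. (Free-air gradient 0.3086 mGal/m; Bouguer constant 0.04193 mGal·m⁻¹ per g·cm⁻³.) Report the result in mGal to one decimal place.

Free-air correction = 0.3086 × 2456.0 = 757.92 mGal
Free-air anomaly = 980632.32 − 980998.19 + (757.92) = 392.05 mGal
Bouguer slab correction = 0.04193 × 2.60 × 2456.0 = 267.75 mGal
Simple Bouguer anomaly = 392.05 − (267.75) = 124.30 mGal

124.3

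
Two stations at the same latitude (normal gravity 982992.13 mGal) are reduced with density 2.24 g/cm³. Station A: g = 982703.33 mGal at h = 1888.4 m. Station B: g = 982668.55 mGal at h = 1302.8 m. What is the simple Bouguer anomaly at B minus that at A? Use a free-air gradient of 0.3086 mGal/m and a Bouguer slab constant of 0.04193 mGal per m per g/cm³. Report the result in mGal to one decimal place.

Δg_SB(A) = 982703.33 − 982992.13 + 0.3086×1888.4 − 0.04193×2.24×1888.4 = 116.60 mGal
Δg_SB(B) = 982668.55 − 982992.13 + 0.3086×1302.8 − 0.04193×2.24×1302.8 = -43.90 mGal
Difference = -43.90 − (116.60) = -160.50 mGal

-160.5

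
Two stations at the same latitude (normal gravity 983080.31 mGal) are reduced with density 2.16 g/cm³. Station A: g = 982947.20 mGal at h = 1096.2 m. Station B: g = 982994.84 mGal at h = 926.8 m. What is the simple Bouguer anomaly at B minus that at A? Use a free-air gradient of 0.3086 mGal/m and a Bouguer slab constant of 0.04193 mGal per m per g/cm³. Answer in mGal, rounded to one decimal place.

10.7

Δg_SB(A) = 982947.20 − 983080.31 + 0.3086×1096.2 − 0.04193×2.16×1096.2 = 105.90 mGal
Δg_SB(B) = 982994.84 − 983080.31 + 0.3086×926.8 − 0.04193×2.16×926.8 = 116.60 mGal
Difference = 116.60 − (105.90) = 10.70 mGal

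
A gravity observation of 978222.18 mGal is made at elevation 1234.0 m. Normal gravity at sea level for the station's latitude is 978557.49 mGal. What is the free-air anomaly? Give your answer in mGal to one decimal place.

Free-air correction = 0.3086 × 1234.0 = 380.81 mGal
Free-air anomaly = 978222.18 − 978557.49 + (380.81) = 45.50 mGal

45.5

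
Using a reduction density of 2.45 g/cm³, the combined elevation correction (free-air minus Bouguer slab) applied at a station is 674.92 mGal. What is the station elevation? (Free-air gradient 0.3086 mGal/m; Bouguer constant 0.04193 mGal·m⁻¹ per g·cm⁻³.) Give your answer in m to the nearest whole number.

3278

Combined gradient = 0.3086 − 0.04193 × 2.45 = 0.2058715 mGal/m
h = 674.92 / 0.2058715 = 3278.36 m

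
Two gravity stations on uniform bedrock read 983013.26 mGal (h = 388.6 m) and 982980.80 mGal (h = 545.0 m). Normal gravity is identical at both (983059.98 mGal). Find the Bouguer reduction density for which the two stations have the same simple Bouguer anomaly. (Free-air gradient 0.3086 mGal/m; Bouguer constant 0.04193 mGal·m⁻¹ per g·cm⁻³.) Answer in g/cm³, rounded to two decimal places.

2.41

Δg_obs = 982980.80 − 983013.26 = -32.46 mGal over Δh = 545.0 − 388.6 = 156.4 m
Equal Bouguer anomalies ⇒ Δg_obs + (0.3086 − 0.04193ρ)·Δh = 0
0.3086 − 0.04193ρ = −Δg_obs/Δh = 0.20754
ρ = (0.3086 − 0.20754) / 0.04193 = 2.41 g/cm³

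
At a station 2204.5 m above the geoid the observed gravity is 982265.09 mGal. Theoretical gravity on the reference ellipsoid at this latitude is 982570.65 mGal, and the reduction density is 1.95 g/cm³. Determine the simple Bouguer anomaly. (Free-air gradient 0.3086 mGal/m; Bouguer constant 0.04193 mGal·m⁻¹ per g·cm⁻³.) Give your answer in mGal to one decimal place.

194.5

Free-air correction = 0.3086 × 2204.5 = 680.31 mGal
Free-air anomaly = 982265.09 − 982570.65 + (680.31) = 374.75 mGal
Bouguer slab correction = 0.04193 × 1.95 × 2204.5 = 180.25 mGal
Simple Bouguer anomaly = 374.75 − (180.25) = 194.50 mGal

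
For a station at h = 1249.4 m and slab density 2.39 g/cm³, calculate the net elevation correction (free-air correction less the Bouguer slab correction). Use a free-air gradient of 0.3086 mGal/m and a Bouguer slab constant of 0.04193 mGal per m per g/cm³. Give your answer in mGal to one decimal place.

260.4

Combined gradient = 0.3086 − 0.04193 × 2.39 = 0.2083873 mGal/m
Combined elevation correction = 0.2083873 × 1249.4 = 260.4 mGal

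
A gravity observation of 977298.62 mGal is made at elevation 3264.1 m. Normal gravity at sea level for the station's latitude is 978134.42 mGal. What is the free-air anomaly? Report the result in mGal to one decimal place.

Free-air correction = 0.3086 × 3264.1 = 1007.30 mGal
Free-air anomaly = 977298.62 − 978134.42 + (1007.30) = 171.50 mGal

171.5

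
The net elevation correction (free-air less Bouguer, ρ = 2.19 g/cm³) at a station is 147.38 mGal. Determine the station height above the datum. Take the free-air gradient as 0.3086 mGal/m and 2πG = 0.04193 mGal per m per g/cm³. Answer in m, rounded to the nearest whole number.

680

Combined gradient = 0.3086 − 0.04193 × 2.19 = 0.2167733 mGal/m
h = 147.38 / 0.2167733 = 679.88 m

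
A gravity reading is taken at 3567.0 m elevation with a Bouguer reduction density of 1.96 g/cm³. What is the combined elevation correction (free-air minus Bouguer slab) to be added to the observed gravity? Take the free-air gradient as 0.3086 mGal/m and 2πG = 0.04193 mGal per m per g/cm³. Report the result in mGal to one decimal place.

807.6

Combined gradient = 0.3086 − 0.04193 × 1.96 = 0.2264172 mGal/m
Combined elevation correction = 0.2264172 × 3567.0 = 807.6 mGal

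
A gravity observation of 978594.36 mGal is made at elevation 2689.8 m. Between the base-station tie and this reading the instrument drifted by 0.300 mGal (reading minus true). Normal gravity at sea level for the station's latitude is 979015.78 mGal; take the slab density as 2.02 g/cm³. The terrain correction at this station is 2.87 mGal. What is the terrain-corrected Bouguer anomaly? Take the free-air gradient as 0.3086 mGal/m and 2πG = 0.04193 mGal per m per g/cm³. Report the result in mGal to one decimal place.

Drift-corrected reading = 978594.36 − (0.300) = 978594.060 mGal
Free-air correction = 0.3086 × 2689.8 = 830.07 mGal
Free-air anomaly = 978594.060 − 979015.78 + (830.07) = 408.350 mGal
Bouguer slab correction = 0.04193 × 2.02 × 2689.8 = 227.82 mGal
Simple Bouguer anomaly = 408.350 − (227.82) = 180.530 mGal
Complete Bouguer anomaly = 180.530 + 2.87 = 183.400 mGal

183.4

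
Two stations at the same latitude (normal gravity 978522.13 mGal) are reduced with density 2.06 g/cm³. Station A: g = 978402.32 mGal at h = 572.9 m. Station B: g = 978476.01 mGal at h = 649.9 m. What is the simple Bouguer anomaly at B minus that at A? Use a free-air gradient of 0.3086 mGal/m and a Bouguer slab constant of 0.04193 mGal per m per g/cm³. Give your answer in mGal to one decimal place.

Δg_SB(A) = 978402.32 − 978522.13 + 0.3086×572.9 − 0.04193×2.06×572.9 = 7.50 mGal
Δg_SB(B) = 978476.01 − 978522.13 + 0.3086×649.9 − 0.04193×2.06×649.9 = 98.30 mGal
Difference = 98.30 − (7.50) = 90.80 mGal

90.8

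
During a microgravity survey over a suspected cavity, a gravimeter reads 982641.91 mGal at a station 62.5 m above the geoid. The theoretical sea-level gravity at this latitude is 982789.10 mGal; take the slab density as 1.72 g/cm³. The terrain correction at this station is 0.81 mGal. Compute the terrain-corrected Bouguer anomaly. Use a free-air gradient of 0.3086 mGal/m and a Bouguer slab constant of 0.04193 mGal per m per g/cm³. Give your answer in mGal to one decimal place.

-131.6

Free-air correction = 0.3086 × 62.5 = 19.29 mGal
Free-air anomaly = 982641.91 − 982789.10 + (19.29) = -127.90 mGal
Bouguer slab correction = 0.04193 × 1.72 × 62.5 = 4.51 mGal
Simple Bouguer anomaly = -127.90 − (4.51) = -132.41 mGal
Complete Bouguer anomaly = -132.41 + 0.81 = -131.60 mGal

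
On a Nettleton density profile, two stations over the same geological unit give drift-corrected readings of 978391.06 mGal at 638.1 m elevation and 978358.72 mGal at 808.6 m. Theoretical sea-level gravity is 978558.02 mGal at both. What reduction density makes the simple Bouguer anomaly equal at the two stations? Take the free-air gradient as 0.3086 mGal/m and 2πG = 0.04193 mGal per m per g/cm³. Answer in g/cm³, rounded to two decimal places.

2.84

Δg_obs = 978358.72 − 978391.06 = -32.34 mGal over Δh = 808.6 − 638.1 = 170.5 m
Equal Bouguer anomalies ⇒ Δg_obs + (0.3086 − 0.04193ρ)·Δh = 0
0.3086 − 0.04193ρ = −Δg_obs/Δh = 0.18968
ρ = (0.3086 − 0.18968) / 0.04193 = 2.84 g/cm³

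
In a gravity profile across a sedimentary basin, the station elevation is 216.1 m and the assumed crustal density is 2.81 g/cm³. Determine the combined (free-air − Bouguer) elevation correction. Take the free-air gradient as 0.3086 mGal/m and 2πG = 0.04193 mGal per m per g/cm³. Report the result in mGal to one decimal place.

Combined gradient = 0.3086 − 0.04193 × 2.81 = 0.1907767 mGal/m
Combined elevation correction = 0.1907767 × 216.1 = 41.2 mGal

41.2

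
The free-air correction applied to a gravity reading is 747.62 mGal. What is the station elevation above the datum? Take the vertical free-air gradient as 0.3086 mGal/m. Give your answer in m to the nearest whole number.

2423

h = 747.62 / 0.3086 = 2422.62 m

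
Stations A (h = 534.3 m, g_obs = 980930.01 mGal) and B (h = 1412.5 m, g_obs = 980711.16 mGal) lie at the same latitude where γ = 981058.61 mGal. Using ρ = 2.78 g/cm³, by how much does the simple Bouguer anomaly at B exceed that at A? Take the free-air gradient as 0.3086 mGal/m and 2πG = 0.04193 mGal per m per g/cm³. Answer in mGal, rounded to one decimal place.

Δg_SB(A) = 980930.01 − 981058.61 + 0.3086×534.3 − 0.04193×2.78×534.3 = -26.00 mGal
Δg_SB(B) = 980711.16 − 981058.61 + 0.3086×1412.5 − 0.04193×2.78×1412.5 = -76.20 mGal
Difference = -76.20 − (-26.00) = -50.20 mGal

-50.2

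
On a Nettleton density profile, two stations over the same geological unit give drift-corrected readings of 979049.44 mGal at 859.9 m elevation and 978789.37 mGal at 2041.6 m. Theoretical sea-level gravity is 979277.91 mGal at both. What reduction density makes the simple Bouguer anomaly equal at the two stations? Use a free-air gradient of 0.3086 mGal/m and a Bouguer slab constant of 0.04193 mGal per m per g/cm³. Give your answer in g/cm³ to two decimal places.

2.11

Δg_obs = 978789.37 − 979049.44 = -260.07 mGal over Δh = 2041.6 − 859.9 = 1181.7 m
Equal Bouguer anomalies ⇒ Δg_obs + (0.3086 − 0.04193ρ)·Δh = 0
0.3086 − 0.04193ρ = −Δg_obs/Δh = 0.22008
ρ = (0.3086 − 0.22008) / 0.04193 = 2.11 g/cm³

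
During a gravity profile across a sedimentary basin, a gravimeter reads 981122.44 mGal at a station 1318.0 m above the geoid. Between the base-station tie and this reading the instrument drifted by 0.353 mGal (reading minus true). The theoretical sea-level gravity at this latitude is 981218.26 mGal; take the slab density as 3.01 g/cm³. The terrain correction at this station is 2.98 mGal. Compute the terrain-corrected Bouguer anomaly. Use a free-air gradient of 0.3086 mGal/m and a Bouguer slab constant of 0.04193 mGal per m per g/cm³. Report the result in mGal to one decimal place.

147.2

Drift-corrected reading = 981122.44 − (0.353) = 981122.087 mGal
Free-air correction = 0.3086 × 1318.0 = 406.73 mGal
Free-air anomaly = 981122.087 − 981218.26 + (406.73) = 310.557 mGal
Bouguer slab correction = 0.04193 × 3.01 × 1318.0 = 166.34 mGal
Simple Bouguer anomaly = 310.557 − (166.34) = 144.217 mGal
Complete Bouguer anomaly = 144.217 + 2.98 = 147.197 mGal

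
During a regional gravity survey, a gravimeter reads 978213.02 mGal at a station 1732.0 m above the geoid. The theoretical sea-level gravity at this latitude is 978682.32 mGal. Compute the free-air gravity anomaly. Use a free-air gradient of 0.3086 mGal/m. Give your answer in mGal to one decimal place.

Free-air correction = 0.3086 × 1732.0 = 534.50 mGal
Free-air anomaly = 978213.02 − 978682.32 + (534.50) = 65.20 mGal

65.2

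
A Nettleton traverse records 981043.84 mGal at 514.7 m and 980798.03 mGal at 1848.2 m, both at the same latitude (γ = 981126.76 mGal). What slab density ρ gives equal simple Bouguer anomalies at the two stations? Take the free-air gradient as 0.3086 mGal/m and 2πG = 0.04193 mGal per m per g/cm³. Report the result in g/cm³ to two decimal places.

2.96

Δg_obs = 980798.03 − 981043.84 = -245.81 mGal over Δh = 1848.2 − 514.7 = 1333.5 m
Equal Bouguer anomalies ⇒ Δg_obs + (0.3086 − 0.04193ρ)·Δh = 0
0.3086 − 0.04193ρ = −Δg_obs/Δh = 0.18433
ρ = (0.3086 − 0.18433) / 0.04193 = 2.96 g/cm³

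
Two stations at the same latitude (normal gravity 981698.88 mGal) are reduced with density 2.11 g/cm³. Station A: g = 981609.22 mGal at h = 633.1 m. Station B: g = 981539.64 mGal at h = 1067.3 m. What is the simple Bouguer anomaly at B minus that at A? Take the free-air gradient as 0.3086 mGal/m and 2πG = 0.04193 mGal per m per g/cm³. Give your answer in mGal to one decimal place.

Δg_SB(A) = 981609.22 − 981698.88 + 0.3086×633.1 − 0.04193×2.11×633.1 = 49.70 mGal
Δg_SB(B) = 981539.64 − 981698.88 + 0.3086×1067.3 − 0.04193×2.11×1067.3 = 75.70 mGal
Difference = 75.70 − (49.70) = 26.00 mGal

26.0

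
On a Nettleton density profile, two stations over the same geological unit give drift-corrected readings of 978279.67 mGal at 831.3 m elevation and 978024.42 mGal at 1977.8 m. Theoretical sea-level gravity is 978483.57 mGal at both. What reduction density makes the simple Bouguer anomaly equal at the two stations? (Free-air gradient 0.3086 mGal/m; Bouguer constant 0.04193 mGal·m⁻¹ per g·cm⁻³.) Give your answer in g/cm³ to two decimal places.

Δg_obs = 978024.42 − 978279.67 = -255.25 mGal over Δh = 1977.8 − 831.3 = 1146.5 m
Equal Bouguer anomalies ⇒ Δg_obs + (0.3086 − 0.04193ρ)·Δh = 0
0.3086 − 0.04193ρ = −Δg_obs/Δh = 0.22263
ρ = (0.3086 − 0.22263) / 0.04193 = 2.05 g/cm³

2.05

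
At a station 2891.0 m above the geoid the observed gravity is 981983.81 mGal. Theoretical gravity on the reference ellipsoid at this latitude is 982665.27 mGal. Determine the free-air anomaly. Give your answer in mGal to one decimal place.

Free-air correction = 0.3086 × 2891.0 = 892.16 mGal
Free-air anomaly = 981983.81 − 982665.27 + (892.16) = 210.70 mGal

210.7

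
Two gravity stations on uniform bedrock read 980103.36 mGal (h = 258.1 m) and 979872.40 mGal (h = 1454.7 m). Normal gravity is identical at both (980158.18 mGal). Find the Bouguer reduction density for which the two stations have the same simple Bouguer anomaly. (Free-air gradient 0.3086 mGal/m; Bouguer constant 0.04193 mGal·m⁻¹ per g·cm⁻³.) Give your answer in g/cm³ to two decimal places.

Δg_obs = 979872.40 − 980103.36 = -230.96 mGal over Δh = 1454.7 − 258.1 = 1196.6 m
Equal Bouguer anomalies ⇒ Δg_obs + (0.3086 − 0.04193ρ)·Δh = 0
0.3086 − 0.04193ρ = −Δg_obs/Δh = 0.19301
ρ = (0.3086 − 0.19301) / 0.04193 = 2.76 g/cm³

2.76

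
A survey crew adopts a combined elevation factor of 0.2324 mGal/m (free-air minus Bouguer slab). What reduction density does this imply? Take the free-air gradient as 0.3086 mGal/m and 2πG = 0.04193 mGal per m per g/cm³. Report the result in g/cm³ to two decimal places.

0.2324 = 0.3086 − 0.04193 × ρ
ρ = (0.3086 − 0.2324) / 0.04193 = 1.82 g/cm³

1.82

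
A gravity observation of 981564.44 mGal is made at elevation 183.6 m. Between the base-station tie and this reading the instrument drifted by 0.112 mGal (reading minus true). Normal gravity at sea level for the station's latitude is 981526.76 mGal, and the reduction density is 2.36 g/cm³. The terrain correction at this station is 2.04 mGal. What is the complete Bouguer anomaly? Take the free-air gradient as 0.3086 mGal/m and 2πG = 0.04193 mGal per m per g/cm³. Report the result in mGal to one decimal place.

78.1

Drift-corrected reading = 981564.44 − (0.112) = 981564.328 mGal
Free-air correction = 0.3086 × 183.6 = 56.66 mGal
Free-air anomaly = 981564.328 − 981526.76 + (56.66) = 94.228 mGal
Bouguer slab correction = 0.04193 × 2.36 × 183.6 = 18.17 mGal
Simple Bouguer anomaly = 94.228 − (18.17) = 76.058 mGal
Complete Bouguer anomaly = 76.058 + 2.04 = 78.098 mGal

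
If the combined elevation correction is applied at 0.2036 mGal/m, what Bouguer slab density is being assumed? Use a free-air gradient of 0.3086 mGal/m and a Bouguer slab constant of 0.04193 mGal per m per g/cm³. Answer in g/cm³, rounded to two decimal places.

2.50

0.2036 = 0.3086 − 0.04193 × ρ
ρ = (0.3086 − 0.2036) / 0.04193 = 2.50 g/cm³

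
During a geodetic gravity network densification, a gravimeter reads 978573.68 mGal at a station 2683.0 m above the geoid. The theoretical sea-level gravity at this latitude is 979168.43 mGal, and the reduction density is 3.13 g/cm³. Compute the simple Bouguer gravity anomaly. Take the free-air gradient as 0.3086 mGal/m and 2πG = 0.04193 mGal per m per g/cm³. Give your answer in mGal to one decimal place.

-118.9

Free-air correction = 0.3086 × 2683.0 = 827.97 mGal
Free-air anomaly = 978573.68 − 979168.43 + (827.97) = 233.22 mGal
Bouguer slab correction = 0.04193 × 3.13 × 2683.0 = 352.12 mGal
Simple Bouguer anomaly = 233.22 − (352.12) = -118.90 mGal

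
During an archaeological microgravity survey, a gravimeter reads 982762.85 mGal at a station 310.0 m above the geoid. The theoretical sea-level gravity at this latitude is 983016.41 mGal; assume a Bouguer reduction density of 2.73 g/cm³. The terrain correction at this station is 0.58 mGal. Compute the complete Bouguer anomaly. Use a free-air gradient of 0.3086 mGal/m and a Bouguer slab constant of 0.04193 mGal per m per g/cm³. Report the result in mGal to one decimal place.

Free-air correction = 0.3086 × 310.0 = 95.67 mGal
Free-air anomaly = 982762.85 − 983016.41 + (95.67) = -157.89 mGal
Bouguer slab correction = 0.04193 × 2.73 × 310.0 = 35.49 mGal
Simple Bouguer anomaly = -157.89 − (35.49) = -193.38 mGal
Complete Bouguer anomaly = -193.38 + 0.58 = -192.80 mGal

-192.8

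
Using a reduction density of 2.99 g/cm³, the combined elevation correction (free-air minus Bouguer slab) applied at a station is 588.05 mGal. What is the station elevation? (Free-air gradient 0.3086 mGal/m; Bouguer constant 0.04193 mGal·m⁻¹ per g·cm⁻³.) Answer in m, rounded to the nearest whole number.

Combined gradient = 0.3086 − 0.04193 × 2.99 = 0.1832293 mGal/m
h = 588.05 / 0.1832293 = 3209.37 m

3209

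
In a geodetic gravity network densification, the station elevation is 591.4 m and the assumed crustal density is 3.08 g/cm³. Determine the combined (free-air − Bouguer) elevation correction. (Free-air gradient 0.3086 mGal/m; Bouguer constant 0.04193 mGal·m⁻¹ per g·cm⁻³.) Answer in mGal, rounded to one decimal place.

Combined gradient = 0.3086 − 0.04193 × 3.08 = 0.1794556 mGal/m
Combined elevation correction = 0.1794556 × 591.4 = 106.1 mGal

106.1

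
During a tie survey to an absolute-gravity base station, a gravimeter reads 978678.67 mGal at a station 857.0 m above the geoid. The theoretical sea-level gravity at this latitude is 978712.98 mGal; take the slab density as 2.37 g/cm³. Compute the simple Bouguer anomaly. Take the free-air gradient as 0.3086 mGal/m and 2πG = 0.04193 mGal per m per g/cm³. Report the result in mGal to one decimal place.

145.0

Free-air correction = 0.3086 × 857.0 = 264.47 mGal
Free-air anomaly = 978678.67 − 978712.98 + (264.47) = 230.16 mGal
Bouguer slab correction = 0.04193 × 2.37 × 857.0 = 85.16 mGal
Simple Bouguer anomaly = 230.16 − (85.16) = 145.00 mGal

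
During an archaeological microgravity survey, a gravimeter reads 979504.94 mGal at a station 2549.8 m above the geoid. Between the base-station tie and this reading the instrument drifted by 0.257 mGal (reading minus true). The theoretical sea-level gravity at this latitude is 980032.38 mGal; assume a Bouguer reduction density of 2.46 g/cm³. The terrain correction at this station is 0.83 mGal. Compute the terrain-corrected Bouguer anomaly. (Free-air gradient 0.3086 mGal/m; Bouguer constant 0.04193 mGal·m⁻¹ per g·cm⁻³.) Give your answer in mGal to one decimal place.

-3.0

Drift-corrected reading = 979504.94 − (0.257) = 979504.683 mGal
Free-air correction = 0.3086 × 2549.8 = 786.87 mGal
Free-air anomaly = 979504.683 − 980032.38 + (786.87) = 259.173 mGal
Bouguer slab correction = 0.04193 × 2.46 × 2549.8 = 263.01 mGal
Simple Bouguer anomaly = 259.173 − (263.01) = -3.837 mGal
Complete Bouguer anomaly = -3.837 + 0.83 = -3.007 mGal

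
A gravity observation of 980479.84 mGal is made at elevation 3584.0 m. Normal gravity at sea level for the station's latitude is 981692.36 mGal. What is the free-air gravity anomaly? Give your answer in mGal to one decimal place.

Free-air correction = 0.3086 × 3584.0 = 1106.02 mGal
Free-air anomaly = 980479.84 − 981692.36 + (1106.02) = -106.50 mGal

-106.5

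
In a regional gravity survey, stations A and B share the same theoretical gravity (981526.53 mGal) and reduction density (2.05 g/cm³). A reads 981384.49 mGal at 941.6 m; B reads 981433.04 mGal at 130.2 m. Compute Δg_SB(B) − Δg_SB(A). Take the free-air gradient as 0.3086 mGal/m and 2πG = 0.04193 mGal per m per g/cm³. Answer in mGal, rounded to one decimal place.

Δg_SB(A) = 981384.49 − 981526.53 + 0.3086×941.6 − 0.04193×2.05×941.6 = 67.60 mGal
Δg_SB(B) = 981433.04 − 981526.53 + 0.3086×130.2 − 0.04193×2.05×130.2 = -64.50 mGal
Difference = -64.50 − (67.60) = -132.10 mGal

-132.1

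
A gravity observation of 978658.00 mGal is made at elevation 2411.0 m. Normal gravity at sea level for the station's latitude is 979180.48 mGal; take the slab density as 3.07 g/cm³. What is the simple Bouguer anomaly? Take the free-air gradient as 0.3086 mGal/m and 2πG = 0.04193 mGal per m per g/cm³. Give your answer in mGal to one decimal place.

-88.8

Free-air correction = 0.3086 × 2411.0 = 744.03 mGal
Free-air anomaly = 978658.00 − 979180.48 + (744.03) = 221.55 mGal
Bouguer slab correction = 0.04193 × 3.07 × 2411.0 = 310.36 mGal
Simple Bouguer anomaly = 221.55 − (310.36) = -88.81 mGal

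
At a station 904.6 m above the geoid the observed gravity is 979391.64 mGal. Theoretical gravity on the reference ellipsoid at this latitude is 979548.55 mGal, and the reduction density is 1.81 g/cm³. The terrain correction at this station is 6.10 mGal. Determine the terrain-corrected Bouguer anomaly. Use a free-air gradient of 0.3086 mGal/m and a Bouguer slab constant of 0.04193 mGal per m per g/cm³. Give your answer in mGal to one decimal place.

Free-air correction = 0.3086 × 904.6 = 279.16 mGal
Free-air anomaly = 979391.64 − 979548.55 + (279.16) = 122.25 mGal
Bouguer slab correction = 0.04193 × 1.81 × 904.6 = 68.65 mGal
Simple Bouguer anomaly = 122.25 − (68.65) = 53.60 mGal
Complete Bouguer anomaly = 53.60 + 6.10 = 59.70 mGal

59.7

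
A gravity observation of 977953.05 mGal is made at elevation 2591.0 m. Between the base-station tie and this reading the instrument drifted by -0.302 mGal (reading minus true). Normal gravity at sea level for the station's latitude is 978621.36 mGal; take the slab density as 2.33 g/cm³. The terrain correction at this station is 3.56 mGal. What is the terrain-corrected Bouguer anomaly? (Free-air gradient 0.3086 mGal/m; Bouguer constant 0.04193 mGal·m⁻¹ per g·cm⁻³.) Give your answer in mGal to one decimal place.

-118.0

Drift-corrected reading = 977953.05 − (-0.302) = 977953.352 mGal
Free-air correction = 0.3086 × 2591.0 = 799.58 mGal
Free-air anomaly = 977953.352 − 978621.36 + (799.58) = 131.572 mGal
Bouguer slab correction = 0.04193 × 2.33 × 2591.0 = 253.13 mGal
Simple Bouguer anomaly = 131.572 − (253.13) = -121.558 mGal
Complete Bouguer anomaly = -121.558 + 3.56 = -117.998 mGal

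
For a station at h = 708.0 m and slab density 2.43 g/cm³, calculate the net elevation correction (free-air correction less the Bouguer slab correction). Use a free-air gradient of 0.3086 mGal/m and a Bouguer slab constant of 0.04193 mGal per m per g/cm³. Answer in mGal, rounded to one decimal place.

146.4

Combined gradient = 0.3086 − 0.04193 × 2.43 = 0.2067101 mGal/m
Combined elevation correction = 0.2067101 × 708.0 = 146.4 mGal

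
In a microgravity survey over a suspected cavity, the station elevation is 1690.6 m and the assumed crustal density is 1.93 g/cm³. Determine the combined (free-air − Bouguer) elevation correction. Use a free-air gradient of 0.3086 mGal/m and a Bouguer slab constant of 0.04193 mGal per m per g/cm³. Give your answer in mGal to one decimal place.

Combined gradient = 0.3086 − 0.04193 × 1.93 = 0.2276751 mGal/m
Combined elevation correction = 0.2276751 × 1690.6 = 384.9 mGal

384.9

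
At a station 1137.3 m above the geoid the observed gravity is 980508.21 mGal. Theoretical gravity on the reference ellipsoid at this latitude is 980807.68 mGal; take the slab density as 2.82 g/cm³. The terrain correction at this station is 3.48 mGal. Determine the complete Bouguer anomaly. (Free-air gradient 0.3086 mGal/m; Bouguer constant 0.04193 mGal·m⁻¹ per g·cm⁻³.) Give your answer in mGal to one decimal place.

-79.5

Free-air correction = 0.3086 × 1137.3 = 350.97 mGal
Free-air anomaly = 980508.21 − 980807.68 + (350.97) = 51.50 mGal
Bouguer slab correction = 0.04193 × 2.82 × 1137.3 = 134.48 mGal
Simple Bouguer anomaly = 51.50 − (134.48) = -82.98 mGal
Complete Bouguer anomaly = -82.98 + 3.48 = -79.50 mGal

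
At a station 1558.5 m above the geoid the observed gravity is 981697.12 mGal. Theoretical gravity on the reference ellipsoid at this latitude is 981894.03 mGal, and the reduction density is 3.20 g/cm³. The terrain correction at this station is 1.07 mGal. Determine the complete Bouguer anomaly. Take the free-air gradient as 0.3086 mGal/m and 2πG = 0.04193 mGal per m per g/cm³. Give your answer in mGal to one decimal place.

Free-air correction = 0.3086 × 1558.5 = 480.95 mGal
Free-air anomaly = 981697.12 − 981894.03 + (480.95) = 284.04 mGal
Bouguer slab correction = 0.04193 × 3.20 × 1558.5 = 209.11 mGal
Simple Bouguer anomaly = 284.04 − (209.11) = 74.93 mGal
Complete Bouguer anomaly = 74.93 + 1.07 = 76.00 mGal

76.0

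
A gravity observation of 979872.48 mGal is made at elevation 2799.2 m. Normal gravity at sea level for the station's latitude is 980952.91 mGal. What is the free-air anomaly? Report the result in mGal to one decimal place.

-216.6

Free-air correction = 0.3086 × 2799.2 = 863.83 mGal
Free-air anomaly = 979872.48 − 980952.91 + (863.83) = -216.60 mGal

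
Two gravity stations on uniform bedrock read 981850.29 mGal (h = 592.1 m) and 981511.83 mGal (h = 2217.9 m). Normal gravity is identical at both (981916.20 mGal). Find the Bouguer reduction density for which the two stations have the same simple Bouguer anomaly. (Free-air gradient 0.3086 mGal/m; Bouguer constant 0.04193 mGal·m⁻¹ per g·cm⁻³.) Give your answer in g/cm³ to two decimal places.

2.39

Δg_obs = 981511.83 − 981850.29 = -338.46 mGal over Δh = 2217.9 − 592.1 = 1625.8 m
Equal Bouguer anomalies ⇒ Δg_obs + (0.3086 − 0.04193ρ)·Δh = 0
0.3086 − 0.04193ρ = −Δg_obs/Δh = 0.20818
ρ = (0.3086 − 0.20818) / 0.04193 = 2.39 g/cm³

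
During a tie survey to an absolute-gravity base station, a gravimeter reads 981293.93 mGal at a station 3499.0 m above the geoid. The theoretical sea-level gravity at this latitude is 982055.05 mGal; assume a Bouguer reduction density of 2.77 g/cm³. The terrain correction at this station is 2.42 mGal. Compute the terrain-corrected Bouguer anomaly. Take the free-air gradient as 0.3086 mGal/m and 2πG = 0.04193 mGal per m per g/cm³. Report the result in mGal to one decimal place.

Free-air correction = 0.3086 × 3499.0 = 1079.79 mGal
Free-air anomaly = 981293.93 − 982055.05 + (1079.79) = 318.67 mGal
Bouguer slab correction = 0.04193 × 2.77 × 3499.0 = 406.40 mGal
Simple Bouguer anomaly = 318.67 − (406.40) = -87.73 mGal
Complete Bouguer anomaly = -87.73 + 2.42 = -85.31 mGal

-85.3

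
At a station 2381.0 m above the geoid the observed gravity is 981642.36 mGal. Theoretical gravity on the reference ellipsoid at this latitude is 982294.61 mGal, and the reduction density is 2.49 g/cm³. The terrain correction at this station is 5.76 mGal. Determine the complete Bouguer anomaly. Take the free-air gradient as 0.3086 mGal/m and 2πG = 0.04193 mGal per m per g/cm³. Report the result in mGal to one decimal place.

-160.3

Free-air correction = 0.3086 × 2381.0 = 734.78 mGal
Free-air anomaly = 981642.36 − 982294.61 + (734.78) = 82.53 mGal
Bouguer slab correction = 0.04193 × 2.49 × 2381.0 = 248.59 mGal
Simple Bouguer anomaly = 82.53 − (248.59) = -166.06 mGal
Complete Bouguer anomaly = -166.06 + 5.76 = -160.30 mGal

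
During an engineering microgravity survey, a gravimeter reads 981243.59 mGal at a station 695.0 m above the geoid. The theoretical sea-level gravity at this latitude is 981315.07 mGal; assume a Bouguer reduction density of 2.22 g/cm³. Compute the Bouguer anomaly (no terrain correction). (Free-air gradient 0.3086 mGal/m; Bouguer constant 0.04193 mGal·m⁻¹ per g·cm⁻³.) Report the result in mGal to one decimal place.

Free-air correction = 0.3086 × 695.0 = 214.48 mGal
Free-air anomaly = 981243.59 − 981315.07 + (214.48) = 143.00 mGal
Bouguer slab correction = 0.04193 × 2.22 × 695.0 = 64.69 mGal
Simple Bouguer anomaly = 143.00 − (64.69) = 78.31 mGal

78.3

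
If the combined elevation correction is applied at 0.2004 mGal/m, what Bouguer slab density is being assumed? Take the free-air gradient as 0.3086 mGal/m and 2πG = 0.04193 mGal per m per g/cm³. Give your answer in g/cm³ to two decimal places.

2.58

0.2004 = 0.3086 − 0.04193 × ρ
ρ = (0.3086 − 0.2004) / 0.04193 = 2.58 g/cm³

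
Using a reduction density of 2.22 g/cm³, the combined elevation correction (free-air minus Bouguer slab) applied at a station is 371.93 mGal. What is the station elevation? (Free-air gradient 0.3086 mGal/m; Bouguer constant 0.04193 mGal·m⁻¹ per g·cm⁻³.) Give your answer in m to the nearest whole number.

1726

Combined gradient = 0.3086 − 0.04193 × 2.22 = 0.2155154 mGal/m
h = 371.93 / 0.2155154 = 1725.77 m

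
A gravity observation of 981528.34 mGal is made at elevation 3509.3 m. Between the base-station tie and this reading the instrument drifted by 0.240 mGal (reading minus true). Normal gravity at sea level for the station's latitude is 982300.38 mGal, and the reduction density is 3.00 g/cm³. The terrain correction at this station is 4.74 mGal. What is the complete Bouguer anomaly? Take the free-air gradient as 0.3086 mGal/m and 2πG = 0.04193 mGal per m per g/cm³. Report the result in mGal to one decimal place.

Drift-corrected reading = 981528.34 − (0.240) = 981528.100 mGal
Free-air correction = 0.3086 × 3509.3 = 1082.97 mGal
Free-air anomaly = 981528.100 − 982300.38 + (1082.97) = 310.690 mGal
Bouguer slab correction = 0.04193 × 3.00 × 3509.3 = 441.43 mGal
Simple Bouguer anomaly = 310.690 − (441.43) = -130.740 mGal
Complete Bouguer anomaly = -130.740 + 4.74 = -126.000 mGal

-126.0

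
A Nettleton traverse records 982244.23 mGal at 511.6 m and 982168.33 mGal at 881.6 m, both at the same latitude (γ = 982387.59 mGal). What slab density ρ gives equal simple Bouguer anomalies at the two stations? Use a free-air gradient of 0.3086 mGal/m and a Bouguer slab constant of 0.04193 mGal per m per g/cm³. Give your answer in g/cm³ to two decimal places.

2.47

Δg_obs = 982168.33 − 982244.23 = -75.90 mGal over Δh = 881.6 − 511.6 = 370.0 m
Equal Bouguer anomalies ⇒ Δg_obs + (0.3086 − 0.04193ρ)·Δh = 0
0.3086 − 0.04193ρ = −Δg_obs/Δh = 0.20514
ρ = (0.3086 − 0.20514) / 0.04193 = 2.47 g/cm³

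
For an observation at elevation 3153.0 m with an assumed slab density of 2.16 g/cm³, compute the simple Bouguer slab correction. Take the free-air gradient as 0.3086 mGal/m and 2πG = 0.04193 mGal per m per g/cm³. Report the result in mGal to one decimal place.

Bouguer slab correction = 0.04193 × 2.16 × 3153.0 = 285.6 mGal

285.6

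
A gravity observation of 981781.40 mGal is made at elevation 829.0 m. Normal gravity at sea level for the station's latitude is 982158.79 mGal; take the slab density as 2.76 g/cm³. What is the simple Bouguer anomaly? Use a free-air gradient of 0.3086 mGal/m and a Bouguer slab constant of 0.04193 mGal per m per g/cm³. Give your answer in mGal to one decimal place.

Free-air correction = 0.3086 × 829.0 = 255.83 mGal
Free-air anomaly = 981781.40 − 982158.79 + (255.83) = -121.56 mGal
Bouguer slab correction = 0.04193 × 2.76 × 829.0 = 95.94 mGal
Simple Bouguer anomaly = -121.56 − (95.94) = -217.50 mGal

-217.5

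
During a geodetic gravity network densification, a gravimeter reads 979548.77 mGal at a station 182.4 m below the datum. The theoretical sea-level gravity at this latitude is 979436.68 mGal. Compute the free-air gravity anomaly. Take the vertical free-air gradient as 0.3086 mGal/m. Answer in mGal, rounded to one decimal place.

55.8

Free-air correction = 0.3086 × -182.4 = -56.29 mGal
Free-air anomaly = 979548.77 − 979436.68 + (-56.29) = 55.80 mGal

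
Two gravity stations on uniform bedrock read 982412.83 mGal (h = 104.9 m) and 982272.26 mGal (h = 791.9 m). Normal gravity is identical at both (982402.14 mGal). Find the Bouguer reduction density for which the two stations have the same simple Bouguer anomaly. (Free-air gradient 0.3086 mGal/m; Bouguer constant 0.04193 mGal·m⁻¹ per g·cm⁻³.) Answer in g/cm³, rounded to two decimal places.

Δg_obs = 982272.26 − 982412.83 = -140.57 mGal over Δh = 791.9 − 104.9 = 687.0 m
Equal Bouguer anomalies ⇒ Δg_obs + (0.3086 − 0.04193ρ)·Δh = 0
0.3086 − 0.04193ρ = −Δg_obs/Δh = 0.20461
ρ = (0.3086 − 0.20461) / 0.04193 = 2.48 g/cm³

2.48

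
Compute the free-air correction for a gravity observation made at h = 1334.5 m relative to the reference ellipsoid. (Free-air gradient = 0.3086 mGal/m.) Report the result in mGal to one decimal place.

411.8

Free-air correction = 0.3086 × 1334.5 = 411.8 mGal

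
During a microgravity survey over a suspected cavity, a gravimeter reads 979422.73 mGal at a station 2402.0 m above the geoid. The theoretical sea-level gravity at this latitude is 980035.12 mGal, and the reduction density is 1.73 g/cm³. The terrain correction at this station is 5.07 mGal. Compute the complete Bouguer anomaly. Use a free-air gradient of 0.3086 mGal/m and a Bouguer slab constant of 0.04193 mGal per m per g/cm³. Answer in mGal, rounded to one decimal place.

-40.3

Free-air correction = 0.3086 × 2402.0 = 741.26 mGal
Free-air anomaly = 979422.73 − 980035.12 + (741.26) = 128.87 mGal
Bouguer slab correction = 0.04193 × 1.73 × 2402.0 = 174.24 mGal
Simple Bouguer anomaly = 128.87 − (174.24) = -45.37 mGal
Complete Bouguer anomaly = -45.37 + 5.07 = -40.30 mGal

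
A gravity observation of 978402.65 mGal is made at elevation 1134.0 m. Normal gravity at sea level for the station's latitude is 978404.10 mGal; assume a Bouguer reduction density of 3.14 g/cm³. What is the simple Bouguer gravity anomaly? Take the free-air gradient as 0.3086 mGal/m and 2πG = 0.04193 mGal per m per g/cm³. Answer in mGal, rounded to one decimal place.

199.2

Free-air correction = 0.3086 × 1134.0 = 349.95 mGal
Free-air anomaly = 978402.65 − 978404.10 + (349.95) = 348.50 mGal
Bouguer slab correction = 0.04193 × 3.14 × 1134.0 = 149.30 mGal
Simple Bouguer anomaly = 348.50 − (149.30) = 199.20 mGal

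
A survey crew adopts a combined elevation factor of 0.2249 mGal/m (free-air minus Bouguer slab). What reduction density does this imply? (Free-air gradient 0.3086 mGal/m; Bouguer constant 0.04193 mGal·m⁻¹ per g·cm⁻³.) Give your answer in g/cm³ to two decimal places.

0.2249 = 0.3086 − 0.04193 × ρ
ρ = (0.3086 − 0.2249) / 0.04193 = 2.00 g/cm³

2.00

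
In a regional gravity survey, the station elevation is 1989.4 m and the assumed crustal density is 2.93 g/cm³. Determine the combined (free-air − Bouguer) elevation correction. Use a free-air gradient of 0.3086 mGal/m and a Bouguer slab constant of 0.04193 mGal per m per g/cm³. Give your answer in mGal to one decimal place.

Combined gradient = 0.3086 − 0.04193 × 2.93 = 0.1857451 mGal/m
Combined elevation correction = 0.1857451 × 1989.4 = 369.5 mGal

369.5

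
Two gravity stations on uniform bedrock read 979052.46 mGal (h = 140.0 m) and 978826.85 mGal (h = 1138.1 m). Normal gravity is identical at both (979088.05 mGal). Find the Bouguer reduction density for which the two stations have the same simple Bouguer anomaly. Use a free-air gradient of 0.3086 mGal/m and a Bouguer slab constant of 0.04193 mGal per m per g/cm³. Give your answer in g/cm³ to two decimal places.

Δg_obs = 978826.85 − 979052.46 = -225.61 mGal over Δh = 1138.1 − 140.0 = 998.1 m
Equal Bouguer anomalies ⇒ Δg_obs + (0.3086 − 0.04193ρ)·Δh = 0
0.3086 − 0.04193ρ = −Δg_obs/Δh = 0.22604
ρ = (0.3086 − 0.22604) / 0.04193 = 1.97 g/cm³

1.97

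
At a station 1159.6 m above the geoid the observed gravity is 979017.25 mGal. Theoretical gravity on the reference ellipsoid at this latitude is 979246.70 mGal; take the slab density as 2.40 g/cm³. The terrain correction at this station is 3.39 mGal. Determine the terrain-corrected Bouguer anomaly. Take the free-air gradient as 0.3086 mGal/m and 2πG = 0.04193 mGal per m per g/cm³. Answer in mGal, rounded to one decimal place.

15.1

Free-air correction = 0.3086 × 1159.6 = 357.85 mGal
Free-air anomaly = 979017.25 − 979246.70 + (357.85) = 128.40 mGal
Bouguer slab correction = 0.04193 × 2.40 × 1159.6 = 116.69 mGal
Simple Bouguer anomaly = 128.40 − (116.69) = 11.71 mGal
Complete Bouguer anomaly = 11.71 + 3.39 = 15.10 mGal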